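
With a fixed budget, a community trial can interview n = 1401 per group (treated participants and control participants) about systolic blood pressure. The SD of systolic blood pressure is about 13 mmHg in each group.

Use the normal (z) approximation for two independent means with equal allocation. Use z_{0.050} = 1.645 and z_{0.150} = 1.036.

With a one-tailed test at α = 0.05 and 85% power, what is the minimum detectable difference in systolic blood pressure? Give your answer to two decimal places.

Minimum detectable difference ≈ 1.32 mmHg

δ = (z_α + z_β) · √((σ₁²+σ₂²)/n)
  = (1.645 + 1.036) · √(338/1401)
  = 2.681 · √0.24126
  = 2.681 · 0.4912
  = 1.3168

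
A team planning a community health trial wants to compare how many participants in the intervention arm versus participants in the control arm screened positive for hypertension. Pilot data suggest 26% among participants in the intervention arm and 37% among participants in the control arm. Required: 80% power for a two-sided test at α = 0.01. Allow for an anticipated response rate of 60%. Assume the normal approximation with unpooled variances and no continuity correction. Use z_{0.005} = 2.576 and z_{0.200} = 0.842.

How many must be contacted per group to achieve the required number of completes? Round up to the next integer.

n = 685 per group

n = (z_{α/2} + z_β)² · [p₁(1−p₁) + p₂(1−p₂)] / (p₁ − p₂)²
  = (2.576 + 0.842)² · (0.26·0.74 + 0.37·0.63) / (-0.11)²
  = (3.418)² · (0.1924 + 0.2331) / 0.0121
  = 11.6827 · 0.4255 / 0.0121
  = 410.83
Adjust for 60% response: 410.83 / 0.60 = 684.71.
Round up → n = 685 per group.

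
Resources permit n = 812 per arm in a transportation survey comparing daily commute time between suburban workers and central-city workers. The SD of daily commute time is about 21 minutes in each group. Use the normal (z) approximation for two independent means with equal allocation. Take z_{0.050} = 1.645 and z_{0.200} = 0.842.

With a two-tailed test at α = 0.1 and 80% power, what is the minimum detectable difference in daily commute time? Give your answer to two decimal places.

δ = (z_{α/2} + z_β) · √((σ₁²+σ₂²)/n)
  = (1.645 + 0.842) · √(882/812)
  = 2.487 · √1.0862
  = 2.487 · 1.0422
  = 2.5920

Minimum detectable difference ≈ 2.59 minutes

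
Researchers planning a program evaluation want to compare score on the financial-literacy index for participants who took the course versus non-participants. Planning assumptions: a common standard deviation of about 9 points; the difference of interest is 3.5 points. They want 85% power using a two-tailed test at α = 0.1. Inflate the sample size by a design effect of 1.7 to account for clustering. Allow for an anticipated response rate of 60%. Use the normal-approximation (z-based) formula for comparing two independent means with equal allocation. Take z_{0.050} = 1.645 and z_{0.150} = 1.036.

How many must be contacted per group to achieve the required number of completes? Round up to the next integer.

n = 270 per group

n = (z_{α/2} + z_β)² · (σ₁² + σ₂²) / δ²
  = (1.645 + 1.036)² · (2·9² = 162) / 3.5²
  = 7.1878 · 162 / 12.25
  = 95.05
Design effect: 1.7 × 95.05 = 161.59.
Adjust for 60% response: 161.59 / 0.60 = 269.32.
Round up → n = 270 per group.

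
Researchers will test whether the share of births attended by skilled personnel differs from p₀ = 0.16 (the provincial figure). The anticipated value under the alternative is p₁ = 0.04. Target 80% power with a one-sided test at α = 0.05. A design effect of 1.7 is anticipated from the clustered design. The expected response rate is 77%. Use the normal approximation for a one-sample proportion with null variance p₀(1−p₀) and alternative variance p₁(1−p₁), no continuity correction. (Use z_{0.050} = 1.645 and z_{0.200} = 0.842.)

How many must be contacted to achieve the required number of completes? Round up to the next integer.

n = 91

n = [z_α·√(p₀q₀) + z_β·√(p₁q₁)]² / (p₁ − p₀)²
  = [1.645·√(0.16·0.84) + 0.842·√(0.04·0.96)]² / (-0.12)²
  = [1.645·0.3666 + 0.842·0.1960]² / 0.0144
  = [0.7681]² / 0.0144
  = 40.97
Design effect: 1.7 × 40.97 = 69.64.
Adjust for 77% response: 69.64 / 0.77 = 90.45.
Round up → n = 91.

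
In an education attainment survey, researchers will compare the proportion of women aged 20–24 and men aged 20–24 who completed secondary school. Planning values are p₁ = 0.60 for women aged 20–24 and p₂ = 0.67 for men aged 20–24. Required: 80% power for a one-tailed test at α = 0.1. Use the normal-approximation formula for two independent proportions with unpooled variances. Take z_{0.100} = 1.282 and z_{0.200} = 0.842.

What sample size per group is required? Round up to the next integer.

n = 425 per group

n = (z_α + z_β)² · [p₁(1−p₁) + p₂(1−p₂)] / (p₁ − p₂)²
  = (1.282 + 0.842)² · (0.60·0.40 + 0.67·0.33) / (-0.07)²
  = (2.124)² · (0.2400 + 0.2211) / 0.0049
  = 4.5114 · 0.4611 / 0.0049
  = 424.53
Round up → n = 425 per group.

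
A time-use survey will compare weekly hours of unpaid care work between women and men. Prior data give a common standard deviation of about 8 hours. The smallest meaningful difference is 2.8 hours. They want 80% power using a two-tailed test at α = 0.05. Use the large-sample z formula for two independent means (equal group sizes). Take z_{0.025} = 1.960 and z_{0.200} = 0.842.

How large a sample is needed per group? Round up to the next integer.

n = (z_{α/2} + z_β)² · (σ₁² + σ₂²) / δ²
  = (1.960 + 0.842)² · (2·8² = 128) / 2.8²
  = 7.8512 · 128 / 7.84
  = 128.18
Round up → n = 129 per group.

n = 129 per group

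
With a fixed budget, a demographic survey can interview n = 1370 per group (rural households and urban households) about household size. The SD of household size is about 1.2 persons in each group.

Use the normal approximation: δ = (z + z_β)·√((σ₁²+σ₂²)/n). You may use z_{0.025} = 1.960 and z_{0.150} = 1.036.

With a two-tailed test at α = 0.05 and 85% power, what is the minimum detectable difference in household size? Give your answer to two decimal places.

Minimum detectable difference ≈ 0.14 persons

δ = (z_{α/2} + z_β) · √((σ₁²+σ₂²)/n)
  = (1.960 + 1.036) · √(2.88/1370)
  = 2.996 · √0.0021
  = 2.996 · 0.0458
  = 0.1374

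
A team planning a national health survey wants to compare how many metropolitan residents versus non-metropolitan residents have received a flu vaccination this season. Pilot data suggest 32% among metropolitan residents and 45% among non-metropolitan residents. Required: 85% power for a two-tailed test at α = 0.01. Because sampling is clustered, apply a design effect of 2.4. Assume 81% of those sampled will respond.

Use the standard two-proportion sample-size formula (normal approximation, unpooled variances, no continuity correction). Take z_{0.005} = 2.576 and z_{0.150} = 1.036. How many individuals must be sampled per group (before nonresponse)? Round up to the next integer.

n = (z_{α/2} + z_β)² · [p₁(1−p₁) + p₂(1−p₂)] / (p₁ − p₂)²
  = (2.576 + 1.036)² · (0.32·0.68 + 0.45·0.55) / (-0.13)²
  = (3.612)² · (0.2176 + 0.2475) / 0.0169
  = 13.0465 · 0.4651 / 0.0169
  = 359.05
Design effect: 2.4 × 359.05 = 861.72.
Adjust for 81% response: 861.72 / 0.81 = 1063.85.
Round up → n = 1064 per group.

n = 1064 per group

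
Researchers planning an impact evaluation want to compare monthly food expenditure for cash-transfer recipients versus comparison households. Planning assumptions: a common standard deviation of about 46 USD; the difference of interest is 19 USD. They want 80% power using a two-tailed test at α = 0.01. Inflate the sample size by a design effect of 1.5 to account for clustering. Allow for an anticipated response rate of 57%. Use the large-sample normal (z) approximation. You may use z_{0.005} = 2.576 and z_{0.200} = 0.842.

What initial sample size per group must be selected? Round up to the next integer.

n = (z_{α/2} + z_β)² · (σ₁² + σ₂²) / δ²
  = (2.576 + 0.842)² · (2·46² = 4232) / 19²
  = 11.6827 · 4232 / 361
  = 136.96
Design effect: 1.5 × 136.96 = 205.43.
Adjust for 57% response: 205.43 / 0.57 = 360.41.
Round up → n = 361 per group.

n = 361 per group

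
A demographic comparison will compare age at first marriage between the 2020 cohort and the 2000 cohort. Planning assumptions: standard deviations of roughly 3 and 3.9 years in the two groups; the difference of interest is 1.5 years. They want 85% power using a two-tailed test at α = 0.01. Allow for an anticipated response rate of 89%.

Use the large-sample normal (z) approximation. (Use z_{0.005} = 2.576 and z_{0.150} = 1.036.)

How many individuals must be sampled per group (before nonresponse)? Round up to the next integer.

n = (z_{α/2} + z_β)² · (σ₁² + σ₂²) / δ²
  = (2.576 + 1.036)² · (3² + 3.9² = 24.21) / 1.5²
  = 13.0465 · 24.21 / 2.25
  = 140.38
Adjust for 89% response: 140.38 / 0.89 = 157.73.
Round up → n = 158 per group.

n = 158 per group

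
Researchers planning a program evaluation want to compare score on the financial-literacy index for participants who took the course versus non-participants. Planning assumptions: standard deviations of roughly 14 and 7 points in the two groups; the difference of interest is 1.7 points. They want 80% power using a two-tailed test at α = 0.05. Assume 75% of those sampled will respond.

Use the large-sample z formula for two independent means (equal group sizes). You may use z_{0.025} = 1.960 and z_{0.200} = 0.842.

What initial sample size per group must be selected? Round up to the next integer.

n = 888 per group

n = (z_{α/2} + z_β)² · (σ₁² + σ₂²) / δ²
  = (1.960 + 0.842)² · (14² + 7² = 245) / 1.7²
  = 7.8512 · 245 / 2.89
  = 665.59
Adjust for 75% response: 665.59 / 0.75 = 887.45.
Round up → n = 888 per group.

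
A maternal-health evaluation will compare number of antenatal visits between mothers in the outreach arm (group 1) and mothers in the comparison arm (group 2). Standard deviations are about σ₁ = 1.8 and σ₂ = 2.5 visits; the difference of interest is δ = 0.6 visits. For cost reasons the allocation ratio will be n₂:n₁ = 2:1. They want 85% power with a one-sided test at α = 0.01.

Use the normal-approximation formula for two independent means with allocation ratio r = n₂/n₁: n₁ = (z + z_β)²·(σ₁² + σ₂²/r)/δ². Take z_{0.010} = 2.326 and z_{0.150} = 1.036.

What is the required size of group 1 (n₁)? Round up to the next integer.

n₁ = (z_α + z_β)² · (σ₁² + σ₂²/r) / δ²
   = (2.326 + 1.036)² · (1.8² + 2.5²/2) / 0.6²
   = 11.3030 · (3.24 + 3.125) / 0.36
   = 11.3030 · 6.365 / 0.36
   = 199.84
Round up → n₁ = 200; n₂ = r·n₁ = 2 × 200 = 400.

n₁ = 200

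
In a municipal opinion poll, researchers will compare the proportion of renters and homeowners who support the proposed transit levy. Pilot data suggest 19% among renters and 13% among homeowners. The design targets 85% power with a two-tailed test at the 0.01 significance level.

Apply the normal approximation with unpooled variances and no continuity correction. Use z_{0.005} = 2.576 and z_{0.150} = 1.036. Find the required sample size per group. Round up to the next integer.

n = 968 per group

n = (z_{α/2} + z_β)² · [p₁(1−p₁) + p₂(1−p₂)] / (p₁ − p₂)²
  = (2.576 + 1.036)² · (0.19·0.81 + 0.13·0.87) / (0.06)²
  = (3.612)² · (0.1539 + 0.1131) / 0.0036
  = 13.0465 · 0.2670 / 0.0036
  = 967.62
Round up → n = 968 per group.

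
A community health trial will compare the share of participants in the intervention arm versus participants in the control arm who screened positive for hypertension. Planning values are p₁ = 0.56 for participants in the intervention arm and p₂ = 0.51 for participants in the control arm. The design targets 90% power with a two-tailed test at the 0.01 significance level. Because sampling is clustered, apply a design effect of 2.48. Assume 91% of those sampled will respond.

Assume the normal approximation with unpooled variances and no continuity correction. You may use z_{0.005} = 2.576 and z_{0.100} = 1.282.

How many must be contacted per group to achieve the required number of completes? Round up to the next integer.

n = 8053 per group

n = (z_{α/2} + z_β)² · [p₁(1−p₁) + p₂(1−p₂)] / (p₁ − p₂)²
  = (2.576 + 1.282)² · (0.56·0.44 + 0.51·0.49) / (0.05)²
  = (3.858)² · (0.2464 + 0.2499) / 0.0025
  = 14.8842 · 0.4963 / 0.0025
  = 2954.80
Design effect: 2.48 × 2954.80 = 7327.91.
Adjust for 91% response: 7327.91 / 0.91 = 8052.65.
Round up → n = 8053 per group.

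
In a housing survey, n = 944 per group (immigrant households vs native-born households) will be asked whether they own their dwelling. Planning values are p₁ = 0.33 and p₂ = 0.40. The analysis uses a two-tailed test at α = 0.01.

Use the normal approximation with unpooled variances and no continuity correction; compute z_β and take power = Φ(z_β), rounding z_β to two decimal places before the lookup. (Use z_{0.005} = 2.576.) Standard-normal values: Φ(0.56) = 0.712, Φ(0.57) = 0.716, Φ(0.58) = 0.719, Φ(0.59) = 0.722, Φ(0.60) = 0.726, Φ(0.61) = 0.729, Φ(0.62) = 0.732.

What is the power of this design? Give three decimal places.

z_β = |p₁−p₂|·√(n/[p₁q₁+p₂q₂]) − z_{α/2}
    = 0.07 · √(944/0.4611) − 2.576
    = 0.07 · 45.2469 − 2.576
    = 3.1673 − 2.576 = 0.5913 → 0.59
Power = Φ(0.59) = 0.722.

Power ≈ 0.722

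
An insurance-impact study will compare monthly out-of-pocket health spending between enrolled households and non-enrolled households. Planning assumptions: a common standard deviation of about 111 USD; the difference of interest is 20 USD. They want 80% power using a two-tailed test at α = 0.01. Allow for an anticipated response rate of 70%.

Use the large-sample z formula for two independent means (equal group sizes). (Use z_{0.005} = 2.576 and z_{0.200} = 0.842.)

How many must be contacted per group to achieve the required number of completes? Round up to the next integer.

n = 1029 per group

n = (z_{α/2} + z_β)² · (σ₁² + σ₂²) / δ²
  = (2.576 + 0.842)² · (2·111² = 24642) / 20²
  = 11.6827 · 24642 / 400
  = 719.71
Adjust for 70% response: 719.71 / 0.70 = 1028.16.
Round up → n = 1029 per group.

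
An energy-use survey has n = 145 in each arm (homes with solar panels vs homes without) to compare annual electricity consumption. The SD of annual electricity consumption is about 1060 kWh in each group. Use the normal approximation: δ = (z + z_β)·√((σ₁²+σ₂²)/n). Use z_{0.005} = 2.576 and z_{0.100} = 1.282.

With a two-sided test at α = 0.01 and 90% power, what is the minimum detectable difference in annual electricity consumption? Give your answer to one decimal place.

Minimum detectable difference ≈ 480.3 kWh

δ = (z_{α/2} + z_β) · √((σ₁²+σ₂²)/n)
  = (2.576 + 1.282) · √(2247200/145)
  = 3.858 · √15497.9
  = 3.858 · 124.4907
  = 480.2851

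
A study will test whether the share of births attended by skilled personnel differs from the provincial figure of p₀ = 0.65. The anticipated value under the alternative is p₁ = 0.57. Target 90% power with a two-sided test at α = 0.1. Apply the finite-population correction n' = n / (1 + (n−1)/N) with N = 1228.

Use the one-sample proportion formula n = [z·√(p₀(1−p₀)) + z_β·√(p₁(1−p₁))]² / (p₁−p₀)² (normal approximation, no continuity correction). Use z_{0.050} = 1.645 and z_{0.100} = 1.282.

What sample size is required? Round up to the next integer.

n = [z_{α/2}·√(p₀q₀) + z_β·√(p₁q₁)]² / (p₁ − p₀)²
  = [1.645·√(0.65·0.35) + 1.282·√(0.57·0.43)]² / (-0.08)²
  = [1.645·0.4770 + 1.282·0.4951]² / 0.0064
  = [1.4193]² / 0.0064
  = 314.75
Finite-population correction (N = 1228): 314.75 / (1 + (314.75 − 1)/1228) = 250.70.
Round up → n = 251.

n = 251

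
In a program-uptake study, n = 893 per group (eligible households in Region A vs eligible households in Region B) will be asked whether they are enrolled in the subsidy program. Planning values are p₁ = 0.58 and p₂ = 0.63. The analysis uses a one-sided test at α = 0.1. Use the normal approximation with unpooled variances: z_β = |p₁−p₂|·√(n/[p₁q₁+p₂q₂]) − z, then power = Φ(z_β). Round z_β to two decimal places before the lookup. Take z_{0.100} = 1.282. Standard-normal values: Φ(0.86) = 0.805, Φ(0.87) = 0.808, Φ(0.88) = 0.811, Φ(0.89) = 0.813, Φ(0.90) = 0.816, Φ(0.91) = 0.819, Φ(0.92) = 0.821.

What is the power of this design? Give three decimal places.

Power ≈ 0.811

z_β = |p₁−p₂|·√(n/[p₁q₁+p₂q₂]) − z_α
    = 0.05 · √(893/0.4767) − 1.282
    = 0.05 · 43.2816 − 1.282
    = 2.1641 − 1.282 = 0.8821 → 0.88
Power = Φ(0.88) = 0.811.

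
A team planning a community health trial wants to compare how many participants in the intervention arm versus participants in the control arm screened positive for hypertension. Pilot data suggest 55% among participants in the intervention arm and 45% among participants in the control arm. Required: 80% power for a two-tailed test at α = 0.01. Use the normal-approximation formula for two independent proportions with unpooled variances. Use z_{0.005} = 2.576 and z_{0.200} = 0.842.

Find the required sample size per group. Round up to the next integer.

n = (z_{α/2} + z_β)² · [p₁(1−p₁) + p₂(1−p₂)] / (p₁ − p₂)²
  = (2.576 + 0.842)² · (0.55·0.45 + 0.45·0.55) / (0.10)²
  = (3.418)² · (0.2475 + 0.2475) / 0.0100
  = 11.6827 · 0.4950 / 0.0100
  = 578.29
Round up → n = 579 per group.

n = 579 per group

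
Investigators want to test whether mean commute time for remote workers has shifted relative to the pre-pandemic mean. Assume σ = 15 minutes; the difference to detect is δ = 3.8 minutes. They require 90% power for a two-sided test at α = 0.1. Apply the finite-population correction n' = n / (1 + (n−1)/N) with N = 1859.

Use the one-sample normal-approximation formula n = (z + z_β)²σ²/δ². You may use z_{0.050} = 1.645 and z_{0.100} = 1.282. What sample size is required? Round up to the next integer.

n = (z_{α/2} + z_β)² · σ² / δ²
  = (1.645 + 1.282)² · 15² / 3.8²
  = 8.5673 · 225 / 14.44
  = 133.49
Finite-population correction (N = 1859): 133.49 / (1 + (133.49 − 1)/1859) = 124.61.
Round up → n = 125.

n = 125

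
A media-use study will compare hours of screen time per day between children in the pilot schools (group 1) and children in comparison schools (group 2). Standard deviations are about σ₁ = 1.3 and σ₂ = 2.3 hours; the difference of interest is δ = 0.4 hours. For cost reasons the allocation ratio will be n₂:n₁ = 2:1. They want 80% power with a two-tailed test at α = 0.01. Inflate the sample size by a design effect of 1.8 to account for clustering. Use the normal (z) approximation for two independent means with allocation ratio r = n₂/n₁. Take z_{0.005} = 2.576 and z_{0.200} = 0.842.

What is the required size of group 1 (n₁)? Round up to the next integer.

n₁ = 570

n₁ = (z_{α/2} + z_β)² · (σ₁² + σ₂²/r) / δ²
   = (2.576 + 0.842)² · (1.3² + 2.3²/2) / 0.4²
   = 11.6827 · (1.69 + 2.645) / 0.16
   = 11.6827 · 4.335 / 0.16
   = 316.53
Design effect: 1.8 × 316.53 = 569.75.
Round up → n₁ = 570; n₂ = r·n₁ = 2 × 570 = 1140.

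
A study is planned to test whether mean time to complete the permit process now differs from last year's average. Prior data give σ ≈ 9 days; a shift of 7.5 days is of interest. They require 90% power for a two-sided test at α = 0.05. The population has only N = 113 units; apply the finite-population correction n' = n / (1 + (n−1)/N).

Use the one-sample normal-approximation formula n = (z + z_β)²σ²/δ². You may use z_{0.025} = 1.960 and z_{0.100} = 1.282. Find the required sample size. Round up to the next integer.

n = (z_{α/2} + z_β)² · σ² / δ²
  = (1.960 + 1.282)² · 9² / 7.5²
  = 10.5106 · 81 / 56.25
  = 15.14
Finite-population correction (N = 113): 15.14 / (1 + (15.14 − 1)/113) = 13.45.
Round up → n = 14.

n = 14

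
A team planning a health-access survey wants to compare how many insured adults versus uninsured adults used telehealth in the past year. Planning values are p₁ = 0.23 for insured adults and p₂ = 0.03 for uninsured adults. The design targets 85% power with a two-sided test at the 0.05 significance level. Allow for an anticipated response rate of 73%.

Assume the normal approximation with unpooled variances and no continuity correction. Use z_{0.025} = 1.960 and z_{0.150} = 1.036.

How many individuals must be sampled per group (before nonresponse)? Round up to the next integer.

n = (z_{α/2} + z_β)² · [p₁(1−p₁) + p₂(1−p₂)] / (p₁ − p₂)²
  = (1.960 + 1.036)² · (0.23·0.77 + 0.03·0.97) / (0.20)²
  = (2.996)² · (0.1771 + 0.0291) / 0.0400
  = 8.9760 · 0.2062 / 0.0400
  = 46.27
Adjust for 73% response: 46.27 / 0.73 = 63.39.
Round up → n = 64 per group.

n = 64 per group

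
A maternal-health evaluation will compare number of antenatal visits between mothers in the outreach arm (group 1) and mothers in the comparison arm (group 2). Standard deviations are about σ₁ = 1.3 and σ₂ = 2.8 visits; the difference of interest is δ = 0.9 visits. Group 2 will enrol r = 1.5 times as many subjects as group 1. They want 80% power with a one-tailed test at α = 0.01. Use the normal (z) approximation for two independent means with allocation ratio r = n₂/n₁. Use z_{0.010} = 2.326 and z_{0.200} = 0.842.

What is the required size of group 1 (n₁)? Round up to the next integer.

n₁ = (z_α + z_β)² · (σ₁² + σ₂²/r) / δ²
   = (2.326 + 0.842)² · (1.3² + 2.8²/1.5) / 0.9²
   = 10.0362 · (1.69 + 5.2267) / 0.81
   = 10.0362 · 6.9167 / 0.81
   = 85.70
Round up → n₁ = 86; n₂ = r·n₁ = 1.5 × 86 = 129.

n₁ = 86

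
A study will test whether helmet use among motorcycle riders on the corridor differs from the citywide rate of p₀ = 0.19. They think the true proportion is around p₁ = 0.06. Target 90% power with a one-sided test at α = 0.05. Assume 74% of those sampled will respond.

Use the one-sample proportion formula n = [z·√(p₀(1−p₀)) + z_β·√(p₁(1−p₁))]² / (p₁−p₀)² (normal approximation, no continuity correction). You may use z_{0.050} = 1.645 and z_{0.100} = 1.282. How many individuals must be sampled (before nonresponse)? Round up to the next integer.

n = [z_α·√(p₀q₀) + z_β·√(p₁q₁)]² / (p₁ − p₀)²
  = [1.645·√(0.19·0.81) + 1.282·√(0.06·0.94)]² / (-0.13)²
  = [1.645·0.3923 + 1.282·0.2375]² / 0.0169
  = [0.9498]² / 0.0169
  = 53.38
Adjust for 74% response: 53.38 / 0.74 = 72.13.
Round up → n = 73.

n = 73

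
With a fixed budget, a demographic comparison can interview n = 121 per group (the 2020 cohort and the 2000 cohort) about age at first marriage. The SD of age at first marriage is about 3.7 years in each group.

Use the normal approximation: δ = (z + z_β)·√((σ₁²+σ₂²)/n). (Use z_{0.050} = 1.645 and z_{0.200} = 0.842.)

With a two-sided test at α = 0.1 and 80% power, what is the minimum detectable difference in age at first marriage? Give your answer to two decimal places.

Minimum detectable difference ≈ 1.18 years

δ = (z_{α/2} + z_β) · √((σ₁²+σ₂²)/n)
  = (1.645 + 0.842) · √(27.38/121)
  = 2.487 · √0.22628
  = 2.487 · 0.4757
  = 1.1830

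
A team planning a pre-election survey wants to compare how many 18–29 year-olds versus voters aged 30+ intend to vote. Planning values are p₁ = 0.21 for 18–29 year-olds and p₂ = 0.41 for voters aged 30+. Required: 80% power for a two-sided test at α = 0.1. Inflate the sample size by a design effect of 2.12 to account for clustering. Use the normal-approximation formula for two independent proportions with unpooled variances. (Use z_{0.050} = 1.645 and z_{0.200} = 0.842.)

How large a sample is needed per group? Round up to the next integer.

n = (z_{α/2} + z_β)² · [p₁(1−p₁) + p₂(1−p₂)] / (p₁ − p₂)²
  = (1.645 + 0.842)² · (0.21·0.79 + 0.41·0.59) / (-0.20)²
  = (2.487)² · (0.1659 + 0.2419) / 0.0400
  = 6.1852 · 0.4078 / 0.0400
  = 63.06
Design effect: 2.12 × 63.06 = 133.68.
Round up → n = 134 per group.

n = 134 per group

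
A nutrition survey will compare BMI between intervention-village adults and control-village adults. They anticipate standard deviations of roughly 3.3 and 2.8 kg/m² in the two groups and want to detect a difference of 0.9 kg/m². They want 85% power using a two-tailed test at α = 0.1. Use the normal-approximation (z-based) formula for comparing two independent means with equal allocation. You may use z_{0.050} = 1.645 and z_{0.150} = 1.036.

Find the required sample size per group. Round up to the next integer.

n = (z_{α/2} + z_β)² · (σ₁² + σ₂²) / δ²
  = (1.645 + 1.036)² · (3.3² + 2.8² = 18.73) / 0.9²
  = 7.1878 · 18.73 / 0.81
  = 166.21
Round up → n = 167 per group.

n = 167 per group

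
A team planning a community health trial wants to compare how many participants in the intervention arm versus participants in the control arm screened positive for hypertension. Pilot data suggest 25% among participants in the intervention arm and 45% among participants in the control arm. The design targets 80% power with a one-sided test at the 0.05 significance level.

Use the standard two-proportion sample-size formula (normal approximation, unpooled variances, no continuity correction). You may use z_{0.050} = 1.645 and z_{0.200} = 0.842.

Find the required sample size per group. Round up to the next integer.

n = (z_α + z_β)² · [p₁(1−p₁) + p₂(1−p₂)] / (p₁ − p₂)²
  = (1.645 + 0.842)² · (0.25·0.75 + 0.45·0.55) / (-0.20)²
  = (2.487)² · (0.1875 + 0.2475) / 0.0400
  = 6.1852 · 0.4350 / 0.0400
  = 67.26
Round up → n = 68 per group.

n = 68 per group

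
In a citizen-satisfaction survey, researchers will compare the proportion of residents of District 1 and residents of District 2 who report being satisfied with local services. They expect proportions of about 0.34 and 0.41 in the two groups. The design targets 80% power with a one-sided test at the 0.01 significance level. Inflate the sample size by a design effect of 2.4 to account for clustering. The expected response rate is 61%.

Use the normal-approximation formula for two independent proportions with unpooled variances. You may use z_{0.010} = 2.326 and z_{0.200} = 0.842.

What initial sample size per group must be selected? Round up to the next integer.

n = 3758 per group

n = (z_α + z_β)² · [p₁(1−p₁) + p₂(1−p₂)] / (p₁ − p₂)²
  = (2.326 + 0.842)² · (0.34·0.66 + 0.41·0.59) / (-0.07)²
  = (3.168)² · (0.2244 + 0.2419) / 0.0049
  = 10.0362 · 0.4663 / 0.0049
  = 955.08
Design effect: 2.4 × 955.08 = 2292.19.
Adjust for 61% response: 2292.19 / 0.61 = 3757.69.
Round up → n = 3758 per group.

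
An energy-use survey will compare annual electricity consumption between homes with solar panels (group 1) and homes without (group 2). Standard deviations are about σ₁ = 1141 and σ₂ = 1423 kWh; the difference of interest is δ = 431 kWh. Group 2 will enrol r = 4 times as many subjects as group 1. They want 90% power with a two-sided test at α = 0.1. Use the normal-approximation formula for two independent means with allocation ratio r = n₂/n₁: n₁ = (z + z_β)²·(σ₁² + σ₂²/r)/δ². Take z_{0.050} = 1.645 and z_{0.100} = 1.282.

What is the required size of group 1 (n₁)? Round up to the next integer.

n₁ = (z_{α/2} + z_β)² · (σ₁² + σ₂²/r) / δ²
   = (1.645 + 1.282)² · (1141² + 1423²/4) / 431²
   = 8.5673 · (1301881 + 506232.2) / 185761
   = 8.5673 · 1808113.2 / 185761
   = 83.39
Round up → n₁ = 84; n₂ = r·n₁ = 4 × 84 = 336.

n₁ = 84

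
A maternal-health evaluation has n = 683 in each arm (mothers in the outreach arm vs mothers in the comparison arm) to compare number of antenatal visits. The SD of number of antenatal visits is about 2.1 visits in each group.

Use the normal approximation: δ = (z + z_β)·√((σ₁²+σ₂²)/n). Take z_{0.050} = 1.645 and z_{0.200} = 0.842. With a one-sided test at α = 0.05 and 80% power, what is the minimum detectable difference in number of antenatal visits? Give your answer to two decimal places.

δ = (z_α + z_β) · √((σ₁²+σ₂²)/n)
  = (1.645 + 0.842) · √(8.82/683)
  = 2.487 · √0.01291
  = 2.487 · 0.1136
  = 0.2826

Minimum detectable difference ≈ 0.28 visits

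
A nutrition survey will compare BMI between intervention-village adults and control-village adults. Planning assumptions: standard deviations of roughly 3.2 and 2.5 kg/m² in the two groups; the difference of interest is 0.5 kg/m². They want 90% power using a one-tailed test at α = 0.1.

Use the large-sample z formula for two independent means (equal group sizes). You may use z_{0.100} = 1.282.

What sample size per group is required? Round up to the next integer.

n = 434 per group

n = (z_α + z_β)² · (σ₁² + σ₂²) / δ²
  = (1.282 + 1.282)² · (3.2² + 2.5² = 16.49) / 0.5²
  = 6.5741 · 16.49 / 0.25
  = 433.63
Round up → n = 434 per group.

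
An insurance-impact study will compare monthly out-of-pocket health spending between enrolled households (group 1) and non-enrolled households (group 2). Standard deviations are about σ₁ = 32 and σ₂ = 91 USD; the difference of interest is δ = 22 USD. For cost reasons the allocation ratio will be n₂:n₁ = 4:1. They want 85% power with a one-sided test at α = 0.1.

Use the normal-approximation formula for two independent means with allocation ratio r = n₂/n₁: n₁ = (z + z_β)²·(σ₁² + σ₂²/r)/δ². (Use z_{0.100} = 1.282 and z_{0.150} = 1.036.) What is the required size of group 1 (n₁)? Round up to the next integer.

n₁ = (z_α + z_β)² · (σ₁² + σ₂²/r) / δ²
   = (1.282 + 1.036)² · (32² + 91²/4) / 22²
   = 5.3731 · (1024 + 2070.2) / 484
   = 5.3731 · 3094.2 / 484
   = 34.35
Round up → n₁ = 35; n₂ = r·n₁ = 4 × 35 = 140.

n₁ = 35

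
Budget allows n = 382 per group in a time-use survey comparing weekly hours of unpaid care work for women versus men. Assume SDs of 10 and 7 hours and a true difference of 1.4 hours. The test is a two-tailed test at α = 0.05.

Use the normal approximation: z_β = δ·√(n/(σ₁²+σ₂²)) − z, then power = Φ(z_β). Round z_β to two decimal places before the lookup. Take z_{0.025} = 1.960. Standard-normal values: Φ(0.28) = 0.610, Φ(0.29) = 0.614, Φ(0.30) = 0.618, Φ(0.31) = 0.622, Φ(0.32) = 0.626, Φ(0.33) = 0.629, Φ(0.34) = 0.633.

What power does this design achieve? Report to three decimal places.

Power ≈ 0.610

z_β = δ·√(n/(σ₁²+σ₂²)) − z_{α/2}
    = 1.4 · √(382/149) − 1.960
    = 1.4 · 1.60117 − 1.960
    = 2.2416 − 1.960 = 0.2816 → 0.28
Power = Φ(0.28) = 0.610.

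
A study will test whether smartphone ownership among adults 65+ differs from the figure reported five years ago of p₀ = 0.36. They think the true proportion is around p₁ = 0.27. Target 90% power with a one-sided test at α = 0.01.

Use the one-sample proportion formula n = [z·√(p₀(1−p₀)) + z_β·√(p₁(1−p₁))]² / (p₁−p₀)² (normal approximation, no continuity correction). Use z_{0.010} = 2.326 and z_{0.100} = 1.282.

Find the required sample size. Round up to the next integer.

n = [z_α·√(p₀q₀) + z_β·√(p₁q₁)]² / (p₁ − p₀)²
  = [2.326·√(0.36·0.64) + 1.282·√(0.27·0.73)]² / (-0.09)²
  = [2.326·0.4800 + 1.282·0.4440]² / 0.0081
  = [1.6856]² / 0.0081
  = 350.79
Round up → n = 351.

n = 351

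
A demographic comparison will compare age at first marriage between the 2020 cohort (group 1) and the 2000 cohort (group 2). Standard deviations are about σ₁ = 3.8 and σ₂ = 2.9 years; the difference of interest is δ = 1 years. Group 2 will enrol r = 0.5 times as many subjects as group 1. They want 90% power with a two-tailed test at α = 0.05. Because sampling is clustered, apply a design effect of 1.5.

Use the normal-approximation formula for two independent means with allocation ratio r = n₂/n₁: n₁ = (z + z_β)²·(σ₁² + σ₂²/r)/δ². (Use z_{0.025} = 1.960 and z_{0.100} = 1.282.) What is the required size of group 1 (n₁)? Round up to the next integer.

n₁ = 493

n₁ = (z_{α/2} + z_β)² · (σ₁² + σ₂²/r) / δ²
   = (1.960 + 1.282)² · (3.8² + 2.9²/0.5) / 1²
   = 10.5106 · (14.44 + 16.82) / 1
   = 10.5106 · 31.26 / 1
   = 328.56
Design effect: 1.5 × 328.56 = 492.84.
Round up → n₁ = 493; n₂ = r·n₁ = 0.5 × 493 = 247.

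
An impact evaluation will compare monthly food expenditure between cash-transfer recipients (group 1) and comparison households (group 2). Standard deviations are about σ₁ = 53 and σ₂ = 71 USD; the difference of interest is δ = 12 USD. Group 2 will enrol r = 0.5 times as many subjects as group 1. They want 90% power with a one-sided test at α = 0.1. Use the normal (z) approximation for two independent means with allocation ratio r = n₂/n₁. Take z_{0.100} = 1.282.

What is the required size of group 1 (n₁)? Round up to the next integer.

n₁ = 589

n₁ = (z_α + z_β)² · (σ₁² + σ₂²/r) / δ²
   = (1.282 + 1.282)² · (53² + 71²/0.5) / 12²
   = 6.5741 · (2809 + 10082) / 144
   = 6.5741 · 12891 / 144
   = 588.52
Round up → n₁ = 589; n₂ = r·n₁ = 0.5 × 589 = 295.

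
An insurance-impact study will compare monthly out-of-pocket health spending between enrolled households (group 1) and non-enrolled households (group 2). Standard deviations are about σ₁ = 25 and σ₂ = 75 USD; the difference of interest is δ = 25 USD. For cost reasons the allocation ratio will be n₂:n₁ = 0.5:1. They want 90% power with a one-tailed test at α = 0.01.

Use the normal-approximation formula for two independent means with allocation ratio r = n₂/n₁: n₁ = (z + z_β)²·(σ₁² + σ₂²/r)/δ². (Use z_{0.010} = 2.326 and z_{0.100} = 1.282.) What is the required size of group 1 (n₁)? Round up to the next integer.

n₁ = (z_α + z_β)² · (σ₁² + σ₂²/r) / δ²
   = (2.326 + 1.282)² · (25² + 75²/0.5) / 25²
   = 13.0177 · (625 + 11250) / 625
   = 13.0177 · 11875 / 625
   = 247.34
Round up → n₁ = 248; n₂ = r·n₁ = 0.5 × 248 = 124.

n₁ = 248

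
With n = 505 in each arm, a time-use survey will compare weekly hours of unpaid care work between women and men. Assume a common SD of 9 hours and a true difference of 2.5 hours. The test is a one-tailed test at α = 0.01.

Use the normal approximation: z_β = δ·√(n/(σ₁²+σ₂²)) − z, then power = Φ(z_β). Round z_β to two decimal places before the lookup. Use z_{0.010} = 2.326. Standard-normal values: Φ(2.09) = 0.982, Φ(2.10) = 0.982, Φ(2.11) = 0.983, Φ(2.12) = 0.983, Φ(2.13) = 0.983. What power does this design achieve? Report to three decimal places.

z_β = δ·√(n/(σ₁²+σ₂²)) − z_α
    = 2.5 · √(505/162) − 2.326
    = 2.5 · 1.76558 − 2.326
    = 4.4140 − 2.326 = 2.0880 → 2.09
Power = Φ(2.09) = 0.982.

Power ≈ 0.982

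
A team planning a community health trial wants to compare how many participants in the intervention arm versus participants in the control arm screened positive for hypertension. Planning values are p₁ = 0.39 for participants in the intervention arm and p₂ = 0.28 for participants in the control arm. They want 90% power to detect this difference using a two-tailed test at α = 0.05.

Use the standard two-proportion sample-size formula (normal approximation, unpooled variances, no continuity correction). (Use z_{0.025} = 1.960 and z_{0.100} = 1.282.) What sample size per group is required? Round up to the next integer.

n = (z_{α/2} + z_β)² · [p₁(1−p₁) + p₂(1−p₂)] / (p₁ − p₂)²
  = (1.960 + 1.282)² · (0.39·0.61 + 0.28·0.72) / (0.11)²
  = (3.242)² · (0.2379 + 0.2016) / 0.0121
  = 10.5106 · 0.4395 / 0.0121
  = 381.77
Round up → n = 382 per group.

n = 382 per group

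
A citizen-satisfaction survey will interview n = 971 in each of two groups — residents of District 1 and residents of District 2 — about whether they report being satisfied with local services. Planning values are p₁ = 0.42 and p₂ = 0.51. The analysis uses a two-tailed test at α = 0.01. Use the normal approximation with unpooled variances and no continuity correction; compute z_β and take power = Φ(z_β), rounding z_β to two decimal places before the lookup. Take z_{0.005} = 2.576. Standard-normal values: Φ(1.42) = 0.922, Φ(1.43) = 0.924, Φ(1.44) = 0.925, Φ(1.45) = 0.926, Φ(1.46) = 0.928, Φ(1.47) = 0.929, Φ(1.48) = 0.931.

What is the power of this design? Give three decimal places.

Power ≈ 0.922

z_β = |p₁−p₂|·√(n/[p₁q₁+p₂q₂]) − z_{α/2}
    = 0.09 · √(971/0.4935) − 2.576
    = 0.09 · 44.3574 − 2.576
    = 3.9922 − 2.576 = 1.4162 → 1.42
Power = Φ(1.42) = 0.922.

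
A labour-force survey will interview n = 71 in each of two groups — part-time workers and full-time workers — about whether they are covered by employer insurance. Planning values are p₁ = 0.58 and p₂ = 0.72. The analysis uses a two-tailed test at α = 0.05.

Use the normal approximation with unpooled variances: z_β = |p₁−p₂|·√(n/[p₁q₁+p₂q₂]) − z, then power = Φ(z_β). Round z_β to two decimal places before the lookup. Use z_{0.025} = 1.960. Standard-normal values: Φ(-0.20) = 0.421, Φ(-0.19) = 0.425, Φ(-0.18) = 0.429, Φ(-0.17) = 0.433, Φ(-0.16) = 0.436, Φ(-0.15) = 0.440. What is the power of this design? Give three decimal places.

Power ≈ 0.425

z_β = |p₁−p₂|·√(n/[p₁q₁+p₂q₂]) − z_{α/2}
    = 0.14 · √(71/0.4452) − 1.960
    = 0.14 · 12.6285 − 1.960
    = 1.7680 − 1.960 = -0.1920 → -0.19
Power = Φ(-0.19) = 0.425.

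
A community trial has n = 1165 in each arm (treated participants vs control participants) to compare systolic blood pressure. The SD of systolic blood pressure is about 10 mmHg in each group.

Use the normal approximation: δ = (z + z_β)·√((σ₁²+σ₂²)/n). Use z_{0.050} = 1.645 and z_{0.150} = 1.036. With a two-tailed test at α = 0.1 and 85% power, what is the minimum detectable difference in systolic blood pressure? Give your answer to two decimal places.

Minimum detectable difference ≈ 1.11 mmHg

δ = (z_{α/2} + z_β) · √((σ₁²+σ₂²)/n)
  = (1.645 + 1.036) · √(200/1165)
  = 2.681 · √0.17167
  = 2.681 · 0.4143
  = 1.1108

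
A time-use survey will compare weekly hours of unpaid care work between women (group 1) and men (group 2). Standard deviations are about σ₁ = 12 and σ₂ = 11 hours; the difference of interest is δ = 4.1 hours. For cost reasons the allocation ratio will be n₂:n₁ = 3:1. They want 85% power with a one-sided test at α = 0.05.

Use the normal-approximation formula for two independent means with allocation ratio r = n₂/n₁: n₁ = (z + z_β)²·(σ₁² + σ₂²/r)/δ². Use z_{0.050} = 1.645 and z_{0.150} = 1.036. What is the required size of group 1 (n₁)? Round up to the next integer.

n₁ = 79

n₁ = (z_α + z_β)² · (σ₁² + σ₂²/r) / δ²
   = (1.645 + 1.036)² · (12² + 11²/3) / 4.1²
   = 7.1878 · (144 + 40.3333) / 16.81
   = 7.1878 · 184.3333 / 16.81
   = 78.82
Round up → n₁ = 79; n₂ = r·n₁ = 3 × 79 = 237.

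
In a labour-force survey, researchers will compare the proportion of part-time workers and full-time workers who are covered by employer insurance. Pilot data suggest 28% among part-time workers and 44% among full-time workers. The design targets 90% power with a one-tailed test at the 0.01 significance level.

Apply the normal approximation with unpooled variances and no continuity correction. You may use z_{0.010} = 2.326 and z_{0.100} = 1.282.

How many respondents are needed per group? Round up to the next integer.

n = (z_α + z_β)² · [p₁(1−p₁) + p₂(1−p₂)] / (p₁ − p₂)²
  = (2.326 + 1.282)² · (0.28·0.72 + 0.44·0.56) / (-0.16)²
  = (3.608)² · (0.2016 + 0.2464) / 0.0256
  = 13.0177 · 0.4480 / 0.0256
  = 227.81
Round up → n = 228 per group.

n = 228 per group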